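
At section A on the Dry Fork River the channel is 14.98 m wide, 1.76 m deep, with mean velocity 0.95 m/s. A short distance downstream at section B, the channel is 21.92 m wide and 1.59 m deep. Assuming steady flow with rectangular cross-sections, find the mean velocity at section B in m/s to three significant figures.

Q = A₁V₁ = (14.98×1.76) × 0.95 = 25.05 m³/s
A₂ = 21.92 × 1.59 = 34.85 m²
V₂ = Q/A₂ = 25.05/34.85 = 0.7186 m/s

0.719 m/s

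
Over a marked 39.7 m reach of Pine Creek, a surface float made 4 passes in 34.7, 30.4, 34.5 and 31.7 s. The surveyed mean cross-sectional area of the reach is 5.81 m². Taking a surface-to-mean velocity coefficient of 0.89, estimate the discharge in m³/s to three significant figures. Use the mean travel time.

6.25 m³/s

t̄ = (34.7 + 30.4 + 34.5 + 31.7) / 4 = 32.825 s
v_surface = L / t̄ = 39.7 / 32.825 = 1.209 m/s
v_mean = 0.89 × 1.209 = 1.076 m/s
Q = A × v_mean = 5.81 × 1.076 = 6.254 m³/s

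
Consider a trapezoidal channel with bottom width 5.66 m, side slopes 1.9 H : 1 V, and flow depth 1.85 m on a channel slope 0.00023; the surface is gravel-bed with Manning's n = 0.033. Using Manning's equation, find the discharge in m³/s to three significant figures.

9.04 m³/s

A = (b + z·y)·y = (5.66 + 1.9×1.85)×1.85 = 16.97 m²
P = b + 2y√(1+z²) = 5.66 + 2×1.85×√(1+1.9²) = 13.60 m
R = A/P = 16.97/13.60 = 1.248 m
Q = (1/n)·A·R^(2/3)·S^(1/2) = (1/0.033) × 16.97 × 1.248^(2/3) × 0.00023^(1/2) = 9.041 m³/s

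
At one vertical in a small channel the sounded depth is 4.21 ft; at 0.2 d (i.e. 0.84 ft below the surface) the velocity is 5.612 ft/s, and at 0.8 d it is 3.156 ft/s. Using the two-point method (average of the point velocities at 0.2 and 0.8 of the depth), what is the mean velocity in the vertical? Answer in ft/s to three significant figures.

4.38 ft/s

v̄ = (5.612 + 3.156) / 2 = 4.384 ft/s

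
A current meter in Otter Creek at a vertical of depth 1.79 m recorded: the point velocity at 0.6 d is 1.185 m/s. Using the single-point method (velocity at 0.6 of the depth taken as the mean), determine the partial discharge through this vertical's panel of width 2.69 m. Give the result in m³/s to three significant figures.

v̄ = v₀.₆ = 1.185 m/s
q = v̄ × d × w = 1.185 × 1.79 × 2.69 = 5.706 m³/s

5.71 m³/s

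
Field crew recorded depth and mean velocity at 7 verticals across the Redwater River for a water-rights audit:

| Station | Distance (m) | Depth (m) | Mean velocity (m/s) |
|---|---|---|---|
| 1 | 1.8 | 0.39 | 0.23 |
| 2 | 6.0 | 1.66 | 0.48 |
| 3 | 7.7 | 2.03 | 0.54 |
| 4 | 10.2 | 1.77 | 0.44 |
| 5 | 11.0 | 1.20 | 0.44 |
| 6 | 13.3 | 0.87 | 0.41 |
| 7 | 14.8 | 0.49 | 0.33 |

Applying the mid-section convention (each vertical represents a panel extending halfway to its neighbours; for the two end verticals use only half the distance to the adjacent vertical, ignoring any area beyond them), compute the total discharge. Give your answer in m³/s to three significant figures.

w_1 = (6.0 − 1.8)/2 = 2.1 m; q_1 = 0.23 × 0.39 × 2.1 = 0.1884 m³/s
w_2 = (7.7 − 1.8)/2 = 2.95 m; q_2 = 0.48 × 1.66 × 2.95 = 2.351 m³/s
w_3 = (10.2 − 6.0)/2 = 2.1 m; q_3 = 0.54 × 2.03 × 2.1 = 2.302 m³/s
w_4 = (11.0 − 7.7)/2 = 1.65 m; q_4 = 0.44 × 1.77 × 1.65 = 1.285 m³/s
w_5 = (13.3 − 10.2)/2 = 1.55 m; q_5 = 0.44 × 1.20 × 1.55 = 0.8184 m³/s
w_6 = (14.8 − 11.0)/2 = 1.9 m; q_6 = 0.41 × 0.87 × 1.9 = 0.6777 m³/s
w_7 = (14.8 − 13.3)/2 = 0.75 m; q_7 = 0.33 × 0.49 × 0.75 = 0.1213 m³/s
Q = Σ qᵢ = 7.743 m³/s

7.74 m³/s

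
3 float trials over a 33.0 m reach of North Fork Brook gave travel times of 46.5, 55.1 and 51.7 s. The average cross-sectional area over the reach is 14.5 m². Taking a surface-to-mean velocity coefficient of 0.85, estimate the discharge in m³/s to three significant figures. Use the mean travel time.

7.96 m³/s

t̄ = (46.5 + 55.1 + 51.7) / 3 = 51.1 s
v_surface = L / t̄ = 33.0 / 51.1 = 0.6458 m/s
v_mean = 0.85 × 0.6458 = 0.5489 m/s
Q = A × v_mean = 14.5 × 0.5489 = 7.959 m³/s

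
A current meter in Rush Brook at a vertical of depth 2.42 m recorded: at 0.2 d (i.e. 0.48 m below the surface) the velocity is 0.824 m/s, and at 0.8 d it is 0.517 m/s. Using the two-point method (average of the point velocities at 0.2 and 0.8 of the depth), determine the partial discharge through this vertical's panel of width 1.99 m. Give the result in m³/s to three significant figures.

v̄ = (0.824 + 0.517) / 2 = 0.6705 m/s
q = v̄ × d × w = 0.6705 × 2.42 × 1.99 = 3.229 m³/s

3.23 m³/s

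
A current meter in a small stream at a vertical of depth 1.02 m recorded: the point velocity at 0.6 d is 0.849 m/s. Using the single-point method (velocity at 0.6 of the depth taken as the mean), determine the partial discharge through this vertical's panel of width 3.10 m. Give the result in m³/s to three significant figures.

v̄ = v₀.₆ = 0.849 m/s
q = v̄ × d × w = 0.8490 × 1.02 × 3.10 = 2.685 m³/s

2.68 m³/s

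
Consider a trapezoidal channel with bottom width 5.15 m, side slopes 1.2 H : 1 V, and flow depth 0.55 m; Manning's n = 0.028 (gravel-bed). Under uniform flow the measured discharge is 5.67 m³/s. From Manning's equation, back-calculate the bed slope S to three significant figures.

0.00685

A = (b + z·y)·y = (5.15 + 1.2×0.55)×0.55 = 3.196 m²
P = b + 2y√(1+z²) = 5.15 + 2×0.55×√(1+1.2²) = 6.868 m
R = A/P = 3.196/6.868 = 0.4653 m
S = (Q·n / (1·A·R^(2/3)))² = (5.67×0.028 / (1×3.196×0.6004))² = 0.006847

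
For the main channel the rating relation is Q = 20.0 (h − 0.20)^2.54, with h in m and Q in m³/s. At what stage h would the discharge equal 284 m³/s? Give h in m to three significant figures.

h − h₀ = (Q/C)^(1/b) = (284/20.0)^(1/2.54) = 2.842 m
h = 0.20 + 2.842 = 3.042 m

3.04 m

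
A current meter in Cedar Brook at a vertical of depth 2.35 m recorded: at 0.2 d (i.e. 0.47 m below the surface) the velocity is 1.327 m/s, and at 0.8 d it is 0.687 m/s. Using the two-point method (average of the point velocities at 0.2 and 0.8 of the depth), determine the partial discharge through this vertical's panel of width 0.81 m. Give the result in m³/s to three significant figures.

v̄ = (1.327 + 0.687) / 2 = 1.007 m/s
q = v̄ × d × w = 1.007 × 2.35 × 0.81 = 1.917 m³/s

1.92 m³/s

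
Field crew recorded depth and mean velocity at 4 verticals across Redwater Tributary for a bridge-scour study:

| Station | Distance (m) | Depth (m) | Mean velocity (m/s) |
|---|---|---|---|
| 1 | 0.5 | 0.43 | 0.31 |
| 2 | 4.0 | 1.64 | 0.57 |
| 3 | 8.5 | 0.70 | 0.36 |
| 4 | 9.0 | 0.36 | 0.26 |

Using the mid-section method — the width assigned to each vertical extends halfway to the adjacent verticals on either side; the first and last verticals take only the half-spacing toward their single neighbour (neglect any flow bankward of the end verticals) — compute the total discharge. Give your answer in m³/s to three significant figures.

w_1 = (4.0 − 0.5)/2 = 1.75 m; q_1 = 0.31 × 0.43 × 1.75 = 0.2333 m³/s
w_2 = (8.5 − 0.5)/2 = 4 m; q_2 = 0.57 × 1.64 × 4 = 3.739 m³/s
w_3 = (9.0 − 4.0)/2 = 2.5 m; q_3 = 0.36 × 0.70 × 2.5 = 0.6300 m³/s
w_4 = (9.0 − 8.5)/2 = 0.25 m; q_4 = 0.26 × 0.36 × 0.25 = 0.02340 m³/s
Q = Σ qᵢ = 4.626 m³/s

4.63 m³/s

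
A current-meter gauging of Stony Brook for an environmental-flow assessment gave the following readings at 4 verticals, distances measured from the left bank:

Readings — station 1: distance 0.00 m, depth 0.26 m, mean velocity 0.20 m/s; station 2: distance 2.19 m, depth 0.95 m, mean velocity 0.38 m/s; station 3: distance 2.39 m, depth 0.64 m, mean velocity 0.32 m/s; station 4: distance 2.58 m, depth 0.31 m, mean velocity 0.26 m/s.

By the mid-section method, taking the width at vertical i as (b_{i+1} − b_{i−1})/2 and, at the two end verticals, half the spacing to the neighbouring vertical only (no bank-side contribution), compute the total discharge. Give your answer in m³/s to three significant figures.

0.536 m³/s

w_1 = (2.19 − 0.00)/2 = 1.095 m; q_1 = 0.20 × 0.26 × 1.095 = 0.05694 m³/s
w_2 = (2.39 − 0.00)/2 = 1.195 m; q_2 = 0.38 × 0.95 × 1.195 = 0.4314 m³/s
w_3 = (2.58 − 2.19)/2 = 0.195 m; q_3 = 0.32 × 0.64 × 0.195 = 0.03994 m³/s
w_4 = (2.58 − 2.39)/2 = 0.095 m; q_4 = 0.26 × 0.31 × 0.095 = 0.007657 m³/s
Q = Σ qᵢ = 0.5359 m³/s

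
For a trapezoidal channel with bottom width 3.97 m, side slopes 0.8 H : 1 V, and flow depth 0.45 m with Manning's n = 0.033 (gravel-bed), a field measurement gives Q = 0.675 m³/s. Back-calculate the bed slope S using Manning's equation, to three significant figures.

0.000474

A = (b + z·y)·y = (3.97 + 0.8×0.45)×0.45 = 1.949 m²
P = b + 2y√(1+z²) = 3.97 + 2×0.45×√(1+0.8²) = 5.123 m
R = A/P = 1.949/5.123 = 0.3804 m
S = (Q·n / (1·A·R^(2/3)))² = (0.675×0.033 / (1×1.949×0.5250))² = 0.0004742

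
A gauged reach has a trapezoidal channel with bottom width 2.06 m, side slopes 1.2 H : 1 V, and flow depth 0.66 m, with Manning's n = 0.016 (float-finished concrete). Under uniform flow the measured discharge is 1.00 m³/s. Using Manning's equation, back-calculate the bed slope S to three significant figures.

0.000205

A = (b + z·y)·y = (2.06 + 1.2×0.66)×0.66 = 1.882 m²
P = b + 2y√(1+z²) = 2.06 + 2×0.66×√(1+1.2²) = 4.122 m
R = A/P = 1.882/4.122 = 0.4567 m
S = (Q·n / (1·A·R^(2/3)))² = (1.00×0.016 / (1×1.882×0.5930))² = 0.0002055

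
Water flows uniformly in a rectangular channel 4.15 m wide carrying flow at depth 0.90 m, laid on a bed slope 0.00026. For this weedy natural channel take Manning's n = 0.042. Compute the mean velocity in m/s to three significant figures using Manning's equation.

0.281 m/s

A = b·y = 4.15 × 0.90 = 3.735 m²
P = b + 2y = 4.15 + 2×0.90 = 5.950 m
R = A/P = 3.735/5.950 = 0.6277 m
Q = (1/n)·A·R^(2/3)·S^(1/2) = (1/0.042) × 3.735 × 0.6277^(2/3) × 0.00026^(1/2) = 1.051 m³/s
V = Q/A = 1.051/3.735 = 0.2815 m/s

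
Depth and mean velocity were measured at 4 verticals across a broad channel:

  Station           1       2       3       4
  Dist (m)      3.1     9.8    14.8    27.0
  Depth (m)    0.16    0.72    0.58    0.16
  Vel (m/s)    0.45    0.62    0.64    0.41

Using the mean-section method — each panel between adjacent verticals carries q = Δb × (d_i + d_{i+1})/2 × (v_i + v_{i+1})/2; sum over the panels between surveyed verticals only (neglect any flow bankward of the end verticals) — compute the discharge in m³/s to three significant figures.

Panel 1-2: Δb = 6.7 m, d̄ = (0.16+0.72)/2 = 0.44, v̄ = (0.45+0.62)/2 = 0.535 → q = 6.7×0.44×0.535 = 1.577 m³/s
Panel 2-3: Δb = 5 m, d̄ = (0.72+0.58)/2 = 0.65, v̄ = (0.62+0.64)/2 = 0.63 → q = 5×0.65×0.63 = 2.048 m³/s
Panel 3-4: Δb = 12.2 m, d̄ = (0.58+0.16)/2 = 0.37, v̄ = (0.64+0.41)/2 = 0.525 → q = 12.2×0.37×0.525 = 2.370 m³/s
Q = Σ q = 5.995 m³/s

5.99 m³/s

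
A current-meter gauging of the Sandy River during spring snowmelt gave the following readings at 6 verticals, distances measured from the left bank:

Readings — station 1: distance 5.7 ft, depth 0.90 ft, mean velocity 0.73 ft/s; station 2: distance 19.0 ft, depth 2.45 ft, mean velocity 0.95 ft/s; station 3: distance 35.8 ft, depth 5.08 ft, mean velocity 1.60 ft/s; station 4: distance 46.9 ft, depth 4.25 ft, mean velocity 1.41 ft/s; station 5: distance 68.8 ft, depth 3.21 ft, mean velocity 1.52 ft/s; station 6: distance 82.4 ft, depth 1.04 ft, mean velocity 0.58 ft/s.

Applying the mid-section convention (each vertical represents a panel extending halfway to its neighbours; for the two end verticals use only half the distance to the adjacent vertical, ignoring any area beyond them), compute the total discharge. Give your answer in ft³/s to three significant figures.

342 ft³/s

w_1 = (19.0 − 5.7)/2 = 6.65 ft; q_1 = 0.73 × 0.90 × 6.65 = 4.369 ft³/s
w_2 = (35.8 − 5.7)/2 = 15.05 ft; q_2 = 0.95 × 2.45 × 15.05 = 35.03 ft³/s
w_3 = (46.9 − 19.0)/2 = 13.95 ft; q_3 = 1.60 × 5.08 × 13.95 = 113.4 ft³/s
w_4 = (68.8 − 35.8)/2 = 16.5 ft; q_4 = 1.41 × 4.25 × 16.5 = 98.88 ft³/s
w_5 = (82.4 − 46.9)/2 = 17.75 ft; q_5 = 1.52 × 3.21 × 17.75 = 86.61 ft³/s
w_6 = (82.4 − 68.8)/2 = 6.8 ft; q_6 = 0.58 × 1.04 × 6.8 = 4.102 ft³/s
Q = Σ qᵢ = 342.4 ft³/s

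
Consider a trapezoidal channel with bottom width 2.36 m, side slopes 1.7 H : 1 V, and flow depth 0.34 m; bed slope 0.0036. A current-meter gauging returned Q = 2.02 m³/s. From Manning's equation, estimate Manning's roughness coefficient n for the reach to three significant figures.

0.0124

A = (b + z·y)·y = (2.36 + 1.7×0.34)×0.34 = 0.9989 m²
P = b + 2y√(1+z²) = 2.36 + 2×0.34×√(1+1.7²) = 3.701 m
R = A/P = 0.9989/3.701 = 0.2699 m
n = (1/Q)·A·R^(2/3)·S^(1/2) = (1/2.02) × 0.9989 × 0.4176 × 0.06000 = 0.01239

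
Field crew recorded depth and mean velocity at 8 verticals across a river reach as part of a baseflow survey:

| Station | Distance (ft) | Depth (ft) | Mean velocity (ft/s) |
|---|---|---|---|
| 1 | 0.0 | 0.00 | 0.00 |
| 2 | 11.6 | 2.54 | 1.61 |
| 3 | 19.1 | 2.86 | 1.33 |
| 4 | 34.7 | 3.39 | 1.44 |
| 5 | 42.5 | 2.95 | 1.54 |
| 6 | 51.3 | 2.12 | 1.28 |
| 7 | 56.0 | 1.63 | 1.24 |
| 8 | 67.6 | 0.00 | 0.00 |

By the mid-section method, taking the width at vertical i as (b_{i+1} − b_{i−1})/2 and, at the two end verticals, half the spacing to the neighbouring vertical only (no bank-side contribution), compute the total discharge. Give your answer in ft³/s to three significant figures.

213 ft³/s

w_2 = (19.1 − 0.0)/2 = 9.55 ft; q_2 = 1.61 × 2.54 × 9.55 = 39.05 ft³/s
w_3 = (34.7 − 11.6)/2 = 11.55 ft; q_3 = 1.33 × 2.86 × 11.55 = 43.93 ft³/s
w_4 = (42.5 − 19.1)/2 = 11.7 ft; q_4 = 1.44 × 3.39 × 11.7 = 57.11 ft³/s
w_5 = (51.3 − 34.7)/2 = 8.3 ft; q_5 = 1.54 × 2.95 × 8.3 = 37.71 ft³/s
w_6 = (56.0 − 42.5)/2 = 6.75 ft; q_6 = 1.28 × 2.12 × 6.75 = 18.32 ft³/s
w_7 = (67.6 − 51.3)/2 = 8.15 ft; q_7 = 1.24 × 1.63 × 8.15 = 16.47 ft³/s
Stations 1, 8 contribute zero (depth or velocity is 0).
Q = Σ qᵢ = 212.6 ft³/s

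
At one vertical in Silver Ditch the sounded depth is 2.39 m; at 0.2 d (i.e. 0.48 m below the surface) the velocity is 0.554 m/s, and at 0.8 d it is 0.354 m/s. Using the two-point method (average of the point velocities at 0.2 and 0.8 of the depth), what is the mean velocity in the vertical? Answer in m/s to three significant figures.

v̄ = (0.554 + 0.354) / 2 = 0.4540 m/s

0.454 m/s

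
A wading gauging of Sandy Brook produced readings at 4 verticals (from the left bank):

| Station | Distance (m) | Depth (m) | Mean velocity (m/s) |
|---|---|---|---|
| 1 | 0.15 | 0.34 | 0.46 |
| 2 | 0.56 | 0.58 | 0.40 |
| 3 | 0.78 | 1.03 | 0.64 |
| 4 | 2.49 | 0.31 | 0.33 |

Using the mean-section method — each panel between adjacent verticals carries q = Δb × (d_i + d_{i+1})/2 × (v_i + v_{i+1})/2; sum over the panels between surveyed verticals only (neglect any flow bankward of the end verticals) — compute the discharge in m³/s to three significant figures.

Panel 1-2: Δb = 0.41 m, d̄ = (0.34+0.58)/2 = 0.46, v̄ = (0.46+0.40)/2 = 0.43 → q = 0.41×0.46×0.43 = 0.08110 m³/s
Panel 2-3: Δb = 0.22 m, d̄ = (0.58+1.03)/2 = 0.805, v̄ = (0.40+0.64)/2 = 0.52 → q = 0.22×0.805×0.52 = 0.09209 m³/s
Panel 3-4: Δb = 1.71 m, d̄ = (1.03+0.31)/2 = 0.67, v̄ = (0.64+0.33)/2 = 0.485 → q = 1.71×0.67×0.485 = 0.5557 m³/s
Q = Σ q = 0.7289 m³/s

0.729 m³/s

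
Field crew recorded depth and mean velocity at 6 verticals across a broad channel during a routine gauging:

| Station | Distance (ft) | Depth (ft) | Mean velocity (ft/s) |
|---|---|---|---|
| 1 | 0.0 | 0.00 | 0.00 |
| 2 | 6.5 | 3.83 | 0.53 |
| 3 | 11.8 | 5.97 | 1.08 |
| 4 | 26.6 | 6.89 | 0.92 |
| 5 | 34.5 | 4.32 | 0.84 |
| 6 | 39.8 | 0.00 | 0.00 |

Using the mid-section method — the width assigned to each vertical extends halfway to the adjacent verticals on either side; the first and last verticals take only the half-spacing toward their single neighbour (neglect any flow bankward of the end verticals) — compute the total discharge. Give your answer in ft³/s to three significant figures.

173 ft³/s

w_2 = (11.8 − 0.0)/2 = 5.9 ft; q_2 = 0.53 × 3.83 × 5.9 = 11.98 ft³/s
w_3 = (26.6 − 6.5)/2 = 10.05 ft; q_3 = 1.08 × 5.97 × 10.05 = 64.80 ft³/s
w_4 = (34.5 − 11.8)/2 = 11.35 ft; q_4 = 0.92 × 6.89 × 11.35 = 71.95 ft³/s
w_5 = (39.8 − 26.6)/2 = 6.6 ft; q_5 = 0.84 × 4.32 × 6.6 = 23.95 ft³/s
Stations 1, 6 contribute zero (depth or velocity is 0).
Q = Σ qᵢ = 172.7 ft³/s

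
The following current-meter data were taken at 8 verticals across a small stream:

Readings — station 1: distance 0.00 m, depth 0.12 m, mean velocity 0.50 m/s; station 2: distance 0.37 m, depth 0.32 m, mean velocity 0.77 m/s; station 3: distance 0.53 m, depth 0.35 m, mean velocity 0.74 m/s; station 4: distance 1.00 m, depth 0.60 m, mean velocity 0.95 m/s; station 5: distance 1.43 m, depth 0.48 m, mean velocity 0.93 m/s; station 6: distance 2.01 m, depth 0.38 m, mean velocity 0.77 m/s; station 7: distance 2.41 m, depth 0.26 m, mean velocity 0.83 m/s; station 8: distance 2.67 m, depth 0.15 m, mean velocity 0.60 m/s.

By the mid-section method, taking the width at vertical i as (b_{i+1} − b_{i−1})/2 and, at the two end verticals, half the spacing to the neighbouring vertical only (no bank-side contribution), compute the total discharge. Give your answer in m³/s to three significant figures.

w_1 = (0.37 − 0.00)/2 = 0.185 m; q_1 = 0.50 × 0.12 × 0.185 = 0.01110 m³/s
w_2 = (0.53 − 0.00)/2 = 0.265 m; q_2 = 0.77 × 0.32 × 0.265 = 0.06530 m³/s
w_3 = (1.00 − 0.37)/2 = 0.315 m; q_3 = 0.74 × 0.35 × 0.315 = 0.08159 m³/s
w_4 = (1.43 − 0.53)/2 = 0.45 m; q_4 = 0.95 × 0.60 × 0.45 = 0.2565 m³/s
w_5 = (2.01 − 1.00)/2 = 0.505 m; q_5 = 0.93 × 0.48 × 0.505 = 0.2254 m³/s
w_6 = (2.41 − 1.43)/2 = 0.49 m; q_6 = 0.77 × 0.38 × 0.49 = 0.1434 m³/s
w_7 = (2.67 − 2.01)/2 = 0.33 m; q_7 = 0.83 × 0.26 × 0.33 = 0.07121 m³/s
w_8 = (2.67 − 2.41)/2 = 0.13 m; q_8 = 0.60 × 0.15 × 0.13 = 0.01170 m³/s
Q = Σ qᵢ = 0.8662 m³/s

0.866 m³/s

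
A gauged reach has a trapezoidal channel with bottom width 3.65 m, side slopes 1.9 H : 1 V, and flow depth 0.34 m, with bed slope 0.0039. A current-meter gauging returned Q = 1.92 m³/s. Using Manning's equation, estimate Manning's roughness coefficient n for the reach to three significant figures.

A = (b + z·y)·y = (3.65 + 1.9×0.34)×0.34 = 1.461 m²
P = b + 2y√(1+z²) = 3.65 + 2×0.34×√(1+1.9²) = 5.110 m
R = A/P = 1.461/5.110 = 0.2858 m
n = (1/Q)·A·R^(2/3)·S^(1/2) = (1/1.92) × 1.461 × 0.4339 × 0.06245 = 0.02062

0.0206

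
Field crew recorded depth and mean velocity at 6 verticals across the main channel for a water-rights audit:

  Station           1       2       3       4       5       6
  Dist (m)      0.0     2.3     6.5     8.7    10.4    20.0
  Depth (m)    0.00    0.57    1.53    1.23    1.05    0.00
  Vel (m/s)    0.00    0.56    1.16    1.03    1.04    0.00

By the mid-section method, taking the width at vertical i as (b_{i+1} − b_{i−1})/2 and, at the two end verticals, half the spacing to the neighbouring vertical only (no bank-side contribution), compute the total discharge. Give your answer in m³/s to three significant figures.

w_2 = (6.5 − 0.0)/2 = 3.25 m; q_2 = 0.56 × 0.57 × 3.25 = 1.037 m³/s
w_3 = (8.7 − 2.3)/2 = 3.2 m; q_3 = 1.16 × 1.53 × 3.2 = 5.679 m³/s
w_4 = (10.4 − 6.5)/2 = 1.95 m; q_4 = 1.03 × 1.23 × 1.95 = 2.470 m³/s
w_5 = (20.0 − 8.7)/2 = 5.65 m; q_5 = 1.04 × 1.05 × 5.65 = 6.170 m³/s
Stations 1, 6 contribute zero (depth or velocity is 0).
Q = Σ qᵢ = 15.36 m³/s

15.4 m³/s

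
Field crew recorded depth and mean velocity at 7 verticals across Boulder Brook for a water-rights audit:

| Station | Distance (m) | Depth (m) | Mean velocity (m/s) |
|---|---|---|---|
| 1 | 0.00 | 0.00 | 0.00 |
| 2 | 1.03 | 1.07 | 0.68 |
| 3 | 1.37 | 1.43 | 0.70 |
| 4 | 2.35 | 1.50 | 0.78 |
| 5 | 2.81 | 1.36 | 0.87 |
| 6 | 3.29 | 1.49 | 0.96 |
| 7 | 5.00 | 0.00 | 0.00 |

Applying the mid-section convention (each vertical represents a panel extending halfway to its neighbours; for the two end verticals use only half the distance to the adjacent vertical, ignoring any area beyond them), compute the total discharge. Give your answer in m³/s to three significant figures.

w_2 = (1.37 − 0.00)/2 = 0.685 m; q_2 = 0.68 × 1.07 × 0.685 = 0.4984 m³/s
w_3 = (2.35 − 1.03)/2 = 0.66 m; q_3 = 0.70 × 1.43 × 0.66 = 0.6607 m³/s
w_4 = (2.81 − 1.37)/2 = 0.72 m; q_4 = 0.78 × 1.50 × 0.72 = 0.8424 m³/s
w_5 = (3.29 − 2.35)/2 = 0.47 m; q_5 = 0.87 × 1.36 × 0.47 = 0.5561 m³/s
w_6 = (5.00 − 2.81)/2 = 1.095 m; q_6 = 0.96 × 1.49 × 1.095 = 1.566 m³/s
Stations 1, 7 contribute zero (depth or velocity is 0).
Q = Σ qᵢ = 4.124 m³/s

4.12 m³/s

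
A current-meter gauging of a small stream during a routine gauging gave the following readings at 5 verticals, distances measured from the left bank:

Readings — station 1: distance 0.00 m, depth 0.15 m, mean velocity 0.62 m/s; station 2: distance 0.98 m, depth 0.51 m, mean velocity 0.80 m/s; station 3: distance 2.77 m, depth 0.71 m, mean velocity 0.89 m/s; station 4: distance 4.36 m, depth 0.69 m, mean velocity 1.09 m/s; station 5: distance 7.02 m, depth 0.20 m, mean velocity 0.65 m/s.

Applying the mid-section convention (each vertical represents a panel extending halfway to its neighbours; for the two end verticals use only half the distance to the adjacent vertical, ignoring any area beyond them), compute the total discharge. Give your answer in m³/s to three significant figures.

w_1 = (0.98 − 0.00)/2 = 0.49 m; q_1 = 0.62 × 0.15 × 0.49 = 0.04557 m³/s
w_2 = (2.77 − 0.00)/2 = 1.385 m; q_2 = 0.80 × 0.51 × 1.385 = 0.5651 m³/s
w_3 = (4.36 − 0.98)/2 = 1.69 m; q_3 = 0.89 × 0.71 × 1.69 = 1.068 m³/s
w_4 = (7.02 − 2.77)/2 = 2.125 m; q_4 = 1.09 × 0.69 × 2.125 = 1.598 m³/s
w_5 = (7.02 − 4.36)/2 = 1.33 m; q_5 = 0.65 × 0.20 × 1.33 = 0.1729 m³/s
Q = Σ qᵢ = 3.450 m³/s

3.45 m³/s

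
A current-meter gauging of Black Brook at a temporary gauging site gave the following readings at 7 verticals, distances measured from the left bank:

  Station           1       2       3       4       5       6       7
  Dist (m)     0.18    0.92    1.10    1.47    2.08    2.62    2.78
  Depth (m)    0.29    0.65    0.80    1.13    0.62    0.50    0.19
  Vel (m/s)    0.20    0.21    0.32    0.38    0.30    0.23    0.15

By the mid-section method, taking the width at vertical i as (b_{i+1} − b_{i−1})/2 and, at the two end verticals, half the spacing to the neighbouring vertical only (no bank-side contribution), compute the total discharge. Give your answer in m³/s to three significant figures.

0.515 m³/s

w_1 = (0.92 − 0.18)/2 = 0.37 m; q_1 = 0.20 × 0.29 × 0.37 = 0.02146 m³/s
w_2 = (1.10 − 0.18)/2 = 0.46 m; q_2 = 0.21 × 0.65 × 0.46 = 0.06279 m³/s
w_3 = (1.47 − 0.92)/2 = 0.275 m; q_3 = 0.32 × 0.80 × 0.275 = 0.07040 m³/s
w_4 = (2.08 − 1.10)/2 = 0.49 m; q_4 = 0.38 × 1.13 × 0.49 = 0.2104 m³/s
w_5 = (2.62 − 1.47)/2 = 0.575 m; q_5 = 0.30 × 0.62 × 0.575 = 0.1070 m³/s
w_6 = (2.78 − 2.08)/2 = 0.35 m; q_6 = 0.23 × 0.50 × 0.35 = 0.04025 m³/s
w_7 = (2.78 − 2.62)/2 = 0.08 m; q_7 = 0.15 × 0.19 × 0.08 = 0.002280 m³/s
Q = Σ qᵢ = 0.5145 m³/s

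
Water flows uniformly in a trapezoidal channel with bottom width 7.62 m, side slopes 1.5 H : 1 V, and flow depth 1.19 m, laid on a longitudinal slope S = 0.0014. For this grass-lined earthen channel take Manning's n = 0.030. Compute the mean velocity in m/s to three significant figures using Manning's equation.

A = (b + z·y)·y = (7.62 + 1.5×1.19)×1.19 = 11.19 m²
P = b + 2y√(1+z²) = 7.62 + 2×1.19×√(1+1.5²) = 11.91 m
R = A/P = 11.19/11.91 = 0.9397 m
Q = (1/n)·A·R^(2/3)·S^(1/2) = (1/0.030) × 11.19 × 0.9397^(2/3) × 0.0014^(1/2) = 13.39 m³/s
V = Q/A = 13.39/11.19 = 1.197 m/s

1.20 m/s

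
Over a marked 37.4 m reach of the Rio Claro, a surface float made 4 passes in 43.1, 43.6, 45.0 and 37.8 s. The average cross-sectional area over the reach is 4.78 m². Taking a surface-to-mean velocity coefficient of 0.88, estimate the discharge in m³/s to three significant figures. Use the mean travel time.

t̄ = (43.1 + 43.6 + 45.0 + 37.8) / 4 = 42.375 s
v_surface = L / t̄ = 37.4 / 42.375 = 0.8826 m/s
v_mean = 0.88 × 0.8826 = 0.7767 m/s
Q = A × v_mean = 4.78 × 0.7767 = 3.713 m³/s

3.71 m³/s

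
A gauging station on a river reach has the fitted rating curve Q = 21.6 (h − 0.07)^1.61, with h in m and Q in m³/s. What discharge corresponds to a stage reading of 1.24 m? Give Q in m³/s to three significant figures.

27.8 m³/s

Q = 21.6 × (1.24 − 0.07)^1.61 = 21.6 × 1.17^1.61 = 27.81 m³/s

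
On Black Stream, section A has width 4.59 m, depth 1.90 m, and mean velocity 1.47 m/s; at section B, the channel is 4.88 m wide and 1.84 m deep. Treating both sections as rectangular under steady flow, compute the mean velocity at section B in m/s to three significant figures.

Q = A₁V₁ = (4.59×1.90) × 1.47 = 12.82 m³/s
A₂ = 4.88 × 1.84 = 8.979 m²
V₂ = Q/A₂ = 12.82/8.979 = 1.428 m/s

1.43 m/s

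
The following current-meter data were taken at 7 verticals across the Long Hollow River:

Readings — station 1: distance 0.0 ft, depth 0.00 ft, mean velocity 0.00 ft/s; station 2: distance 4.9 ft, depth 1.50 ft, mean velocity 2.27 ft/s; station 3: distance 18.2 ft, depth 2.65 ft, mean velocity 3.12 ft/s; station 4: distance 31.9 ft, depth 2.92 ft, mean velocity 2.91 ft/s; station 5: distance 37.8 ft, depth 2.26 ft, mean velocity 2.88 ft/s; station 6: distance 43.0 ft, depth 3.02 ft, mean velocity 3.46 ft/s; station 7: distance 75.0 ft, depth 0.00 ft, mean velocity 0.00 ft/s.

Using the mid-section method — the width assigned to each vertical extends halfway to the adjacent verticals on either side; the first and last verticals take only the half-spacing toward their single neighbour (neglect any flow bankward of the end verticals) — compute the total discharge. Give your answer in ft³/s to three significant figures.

w_2 = (18.2 − 0.0)/2 = 9.1 ft; q_2 = 2.27 × 1.50 × 9.1 = 30.99 ft³/s
w_3 = (31.9 − 4.9)/2 = 13.5 ft; q_3 = 3.12 × 2.65 × 13.5 = 111.6 ft³/s
w_4 = (37.8 − 18.2)/2 = 9.8 ft; q_4 = 2.91 × 2.92 × 9.8 = 83.27 ft³/s
w_5 = (43.0 − 31.9)/2 = 5.55 ft; q_5 = 2.88 × 2.26 × 5.55 = 36.12 ft³/s
w_6 = (75.0 − 37.8)/2 = 18.6 ft; q_6 = 3.46 × 3.02 × 18.6 = 194.4 ft³/s
Stations 1, 7 contribute zero (depth or velocity is 0).
Q = Σ qᵢ = 456.4 ft³/s

456 ft³/s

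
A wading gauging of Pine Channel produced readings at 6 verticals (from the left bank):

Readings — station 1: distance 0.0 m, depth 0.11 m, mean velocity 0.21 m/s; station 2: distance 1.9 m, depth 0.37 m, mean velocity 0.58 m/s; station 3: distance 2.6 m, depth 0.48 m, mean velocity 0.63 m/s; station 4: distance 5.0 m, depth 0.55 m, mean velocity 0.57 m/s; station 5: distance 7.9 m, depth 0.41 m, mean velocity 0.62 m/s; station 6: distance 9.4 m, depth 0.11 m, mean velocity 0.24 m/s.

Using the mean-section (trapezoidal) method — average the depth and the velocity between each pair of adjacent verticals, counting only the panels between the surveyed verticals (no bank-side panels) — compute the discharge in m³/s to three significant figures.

Panel 1-2: Δb = 1.9 m, d̄ = (0.11+0.37)/2 = 0.24, v̄ = (0.21+0.58)/2 = 0.395 → q = 1.9×0.24×0.395 = 0.1801 m³/s
Panel 2-3: Δb = 0.7 m, d̄ = (0.37+0.48)/2 = 0.425, v̄ = (0.58+0.63)/2 = 0.605 → q = 0.7×0.425×0.605 = 0.1800 m³/s
Panel 3-4: Δb = 2.4 m, d̄ = (0.48+0.55)/2 = 0.515, v̄ = (0.63+0.57)/2 = 0.6 → q = 2.4×0.515×0.6 = 0.7416 m³/s
Panel 4-5: Δb = 2.9 m, d̄ = (0.55+0.41)/2 = 0.48, v̄ = (0.57+0.62)/2 = 0.595 → q = 2.9×0.48×0.595 = 0.8282 m³/s
Panel 5-6: Δb = 1.5 m, d̄ = (0.41+0.11)/2 = 0.26, v̄ = (0.62+0.24)/2 = 0.43 → q = 1.5×0.26×0.43 = 0.1677 m³/s
Q = Σ q = 2.098 m³/s

2.10 m³/s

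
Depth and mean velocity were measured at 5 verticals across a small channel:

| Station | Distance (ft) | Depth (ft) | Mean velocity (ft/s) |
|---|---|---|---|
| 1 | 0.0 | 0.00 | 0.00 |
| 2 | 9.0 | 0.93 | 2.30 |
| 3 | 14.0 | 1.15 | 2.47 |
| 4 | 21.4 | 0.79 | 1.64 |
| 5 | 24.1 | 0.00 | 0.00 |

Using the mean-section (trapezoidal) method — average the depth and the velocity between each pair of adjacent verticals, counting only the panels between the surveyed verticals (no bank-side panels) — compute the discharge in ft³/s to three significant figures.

Panel 1-2: Δb = 9 ft, d̄ = (0.00+0.93)/2 = 0.465, v̄ = (0.00+2.30)/2 = 1.15 → q = 9×0.465×1.15 = 4.813 ft³/s
Panel 2-3: Δb = 5 ft, d̄ = (0.93+1.15)/2 = 1.04, v̄ = (2.30+2.47)/2 = 2.385 → q = 5×1.04×2.385 = 12.40 ft³/s
Panel 3-4: Δb = 7.4 ft, d̄ = (1.15+0.79)/2 = 0.97, v̄ = (2.47+1.64)/2 = 2.055 → q = 7.4×0.97×2.055 = 14.75 ft³/s
Panel 4-5: Δb = 2.7 ft, d̄ = (0.79+0.00)/2 = 0.395, v̄ = (1.64+0.00)/2 = 0.82 → q = 2.7×0.395×0.82 = 0.8745 ft³/s
Q = Σ q = 32.84 ft³/s

32.8 ft³/s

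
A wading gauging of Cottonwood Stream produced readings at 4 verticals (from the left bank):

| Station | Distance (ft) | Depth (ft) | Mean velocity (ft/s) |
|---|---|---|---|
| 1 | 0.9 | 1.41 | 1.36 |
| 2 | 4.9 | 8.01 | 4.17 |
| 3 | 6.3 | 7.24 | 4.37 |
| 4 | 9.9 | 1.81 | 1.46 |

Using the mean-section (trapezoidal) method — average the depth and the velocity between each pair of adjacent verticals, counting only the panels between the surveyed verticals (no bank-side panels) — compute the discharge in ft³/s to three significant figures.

145 ft³/s

Panel 1-2: Δb = 4 ft, d̄ = (1.41+8.01)/2 = 4.71, v̄ = (1.36+4.17)/2 = 2.765 → q = 4×4.71×2.765 = 52.09 ft³/s
Panel 2-3: Δb = 1.4 ft, d̄ = (8.01+7.24)/2 = 7.625, v̄ = (4.17+4.37)/2 = 4.27 → q = 1.4×7.625×4.27 = 45.58 ft³/s
Panel 3-4: Δb = 3.6 ft, d̄ = (7.24+1.81)/2 = 4.525, v̄ = (4.37+1.46)/2 = 2.915 → q = 3.6×4.525×2.915 = 47.49 ft³/s
Q = Σ q = 145.2 ft³/s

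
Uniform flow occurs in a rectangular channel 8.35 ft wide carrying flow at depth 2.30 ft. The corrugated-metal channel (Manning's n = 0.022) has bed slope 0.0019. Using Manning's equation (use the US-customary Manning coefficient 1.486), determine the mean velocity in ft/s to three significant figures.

A = b·y = 8.35 × 2.30 = 19.21 ft²
P = b + 2y = 8.35 + 2×2.30 = 12.95 ft
R = A/P = 19.21/12.95 = 1.483 ft
Q = (1.486/n)·A·R^(2/3)·S^(1/2) = (1.486/0.022) × 19.21 × 1.483^(2/3) × 0.0019^(1/2) = 73.53 ft³/s
V = Q/A = 73.53/19.21 = 3.829 ft/s

3.83 ft/s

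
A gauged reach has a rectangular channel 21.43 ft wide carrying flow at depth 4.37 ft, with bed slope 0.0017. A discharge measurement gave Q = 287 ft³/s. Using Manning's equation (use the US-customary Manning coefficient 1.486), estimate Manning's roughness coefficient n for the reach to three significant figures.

A = b·y = 21.43 × 4.37 = 93.65 ft²
P = b + 2y = 21.43 + 2×4.37 = 30.17 ft
R = A/P = 93.65/30.17 = 3.104 ft
n = (1.486/Q)·A·R^(2/3)·S^(1/2) = (1.486/287) × 93.65 × 2.128 × 0.04123 = 0.04254

0.0425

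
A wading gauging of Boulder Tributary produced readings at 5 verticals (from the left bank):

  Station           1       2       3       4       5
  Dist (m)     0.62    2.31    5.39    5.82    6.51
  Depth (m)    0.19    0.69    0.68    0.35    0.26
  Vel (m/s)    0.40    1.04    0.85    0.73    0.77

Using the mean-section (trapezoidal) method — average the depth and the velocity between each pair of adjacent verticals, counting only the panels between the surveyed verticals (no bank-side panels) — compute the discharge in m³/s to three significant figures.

2.86 m³/s

Panel 1-2: Δb = 1.69 m, d̄ = (0.19+0.69)/2 = 0.44, v̄ = (0.40+1.04)/2 = 0.72 → q = 1.69×0.44×0.72 = 0.5354 m³/s
Panel 2-3: Δb = 3.08 m, d̄ = (0.69+0.68)/2 = 0.685, v̄ = (1.04+0.85)/2 = 0.945 → q = 3.08×0.685×0.945 = 1.994 m³/s
Panel 3-4: Δb = 0.43 m, d̄ = (0.68+0.35)/2 = 0.515, v̄ = (0.85+0.73)/2 = 0.79 → q = 0.43×0.515×0.79 = 0.1749 m³/s
Panel 4-5: Δb = 0.69 m, d̄ = (0.35+0.26)/2 = 0.305, v̄ = (0.73+0.77)/2 = 0.75 → q = 0.69×0.305×0.75 = 0.1578 m³/s
Q = Σ q = 2.862 m³/s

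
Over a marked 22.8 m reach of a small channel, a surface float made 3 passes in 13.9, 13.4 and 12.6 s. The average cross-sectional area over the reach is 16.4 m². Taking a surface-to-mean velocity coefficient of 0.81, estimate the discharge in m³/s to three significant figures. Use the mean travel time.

t̄ = (13.9 + 13.4 + 12.6) / 3 = 13.3 s
v_surface = L / t̄ = 22.8 / 13.3 = 1.714 m/s
v_mean = 0.81 × 1.714 = 1.389 m/s
Q = A × v_mean = 16.4 × 1.389 = 22.77 m³/s

22.8 m³/s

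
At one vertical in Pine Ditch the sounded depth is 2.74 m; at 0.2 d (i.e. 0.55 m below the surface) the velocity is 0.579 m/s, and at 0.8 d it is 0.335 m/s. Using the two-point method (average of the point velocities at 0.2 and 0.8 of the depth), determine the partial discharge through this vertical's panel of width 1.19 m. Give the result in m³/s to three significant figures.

v̄ = (0.579 + 0.335) / 2 = 0.4570 m/s
q = v̄ × d × w = 0.4570 × 2.74 × 1.19 = 1.490 m³/s

1.49 m³/s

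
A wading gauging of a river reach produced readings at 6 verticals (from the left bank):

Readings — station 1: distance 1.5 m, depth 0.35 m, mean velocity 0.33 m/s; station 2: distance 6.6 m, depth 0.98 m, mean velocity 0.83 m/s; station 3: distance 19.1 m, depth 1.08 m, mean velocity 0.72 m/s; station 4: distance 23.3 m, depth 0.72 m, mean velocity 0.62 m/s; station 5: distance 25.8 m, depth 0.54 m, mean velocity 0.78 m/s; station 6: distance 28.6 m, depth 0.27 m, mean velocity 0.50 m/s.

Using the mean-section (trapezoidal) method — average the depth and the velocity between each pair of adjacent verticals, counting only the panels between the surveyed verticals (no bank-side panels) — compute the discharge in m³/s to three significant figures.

Panel 1-2: Δb = 5.1 m, d̄ = (0.35+0.98)/2 = 0.665, v̄ = (0.33+0.83)/2 = 0.58 → q = 5.1×0.665×0.58 = 1.967 m³/s
Panel 2-3: Δb = 12.5 m, d̄ = (0.98+1.08)/2 = 1.03, v̄ = (0.83+0.72)/2 = 0.775 → q = 12.5×1.03×0.775 = 9.978 m³/s
Panel 3-4: Δb = 4.2 m, d̄ = (1.08+0.72)/2 = 0.9, v̄ = (0.72+0.62)/2 = 0.67 → q = 4.2×0.9×0.67 = 2.533 m³/s
Panel 4-5: Δb = 2.5 m, d̄ = (0.72+0.54)/2 = 0.63, v̄ = (0.62+0.78)/2 = 0.7 → q = 2.5×0.63×0.7 = 1.103 m³/s
Panel 5-6: Δb = 2.8 m, d̄ = (0.54+0.27)/2 = 0.405, v̄ = (0.78+0.50)/2 = 0.64 → q = 2.8×0.405×0.64 = 0.7258 m³/s
Q = Σ q = 16.31 m³/s

16.3 m³/s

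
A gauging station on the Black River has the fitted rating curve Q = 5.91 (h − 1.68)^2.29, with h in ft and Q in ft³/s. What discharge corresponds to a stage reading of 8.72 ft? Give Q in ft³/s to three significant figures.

516 ft³/s

Q = 5.91 × (8.72 − 1.68)^2.29 = 5.91 × 7.04^2.29 = 515.9 ft³/s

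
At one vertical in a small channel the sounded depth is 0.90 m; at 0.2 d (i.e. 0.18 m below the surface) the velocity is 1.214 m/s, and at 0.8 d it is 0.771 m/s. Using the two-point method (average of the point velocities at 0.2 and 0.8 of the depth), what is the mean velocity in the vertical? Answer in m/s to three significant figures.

v̄ = (1.214 + 0.771) / 2 = 0.9925 m/s

0.993 m/s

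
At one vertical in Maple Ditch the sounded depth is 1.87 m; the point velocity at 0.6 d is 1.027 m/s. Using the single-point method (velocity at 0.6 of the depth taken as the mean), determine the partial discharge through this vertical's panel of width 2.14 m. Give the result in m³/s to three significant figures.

v̄ = v₀.₆ = 1.027 m/s
q = v̄ × d × w = 1.027 × 1.87 × 2.14 = 4.110 m³/s

4.11 m³/s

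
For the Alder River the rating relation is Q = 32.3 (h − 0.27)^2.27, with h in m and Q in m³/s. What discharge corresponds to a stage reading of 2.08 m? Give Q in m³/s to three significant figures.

124 m³/s

Q = 32.3 × (2.08 − 0.27)^2.27 = 32.3 × 1.81^2.27 = 124.2 m³/s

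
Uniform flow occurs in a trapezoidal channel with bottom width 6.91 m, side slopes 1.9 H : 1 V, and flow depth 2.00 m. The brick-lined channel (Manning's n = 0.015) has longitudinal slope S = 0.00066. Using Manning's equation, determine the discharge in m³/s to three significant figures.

45.5 m³/s

A = (b + z·y)·y = (6.91 + 1.9×2.00)×2.00 = 21.42 m²
P = b + 2y√(1+z²) = 6.91 + 2×2.00×√(1+1.9²) = 15.50 m
R = A/P = 21.42/15.50 = 1.382 m
Q = (1/n)·A·R^(2/3)·S^(1/2) = (1/0.015) × 21.42 × 1.382^(2/3) × 0.00066^(1/2) = 45.52 m³/s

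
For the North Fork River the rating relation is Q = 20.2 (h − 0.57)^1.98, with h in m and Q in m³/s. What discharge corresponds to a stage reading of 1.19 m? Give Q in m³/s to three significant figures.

Q = 20.2 × (1.19 − 0.57)^1.98 = 20.2 × 0.62^1.98 = 7.839 m³/s

7.84 m³/s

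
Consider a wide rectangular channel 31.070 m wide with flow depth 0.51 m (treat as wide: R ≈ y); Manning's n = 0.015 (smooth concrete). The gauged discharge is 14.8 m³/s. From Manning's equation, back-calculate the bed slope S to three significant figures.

0.000482

A = b·y = 31.070 × 0.51 = 15.85 m²
Wide channel: R ≈ y = 0.51 m
S = (Q·n / (1·A·R^(2/3)))² = (14.8×0.015 / (1×15.85×0.6383))² = 0.0004817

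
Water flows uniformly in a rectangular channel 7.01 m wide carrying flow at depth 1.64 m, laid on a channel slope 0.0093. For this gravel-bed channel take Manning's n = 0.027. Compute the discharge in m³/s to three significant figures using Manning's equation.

A = b·y = 7.01 × 1.64 = 11.50 m²
P = b + 2y = 7.01 + 2×1.64 = 10.29 m
R = A/P = 11.50/10.29 = 1.117 m
Q = (1/n)·A·R^(2/3)·S^(1/2) = (1/0.027) × 11.50 × 1.117^(2/3) × 0.0093^(1/2) = 44.21 m³/s

44.2 m³/s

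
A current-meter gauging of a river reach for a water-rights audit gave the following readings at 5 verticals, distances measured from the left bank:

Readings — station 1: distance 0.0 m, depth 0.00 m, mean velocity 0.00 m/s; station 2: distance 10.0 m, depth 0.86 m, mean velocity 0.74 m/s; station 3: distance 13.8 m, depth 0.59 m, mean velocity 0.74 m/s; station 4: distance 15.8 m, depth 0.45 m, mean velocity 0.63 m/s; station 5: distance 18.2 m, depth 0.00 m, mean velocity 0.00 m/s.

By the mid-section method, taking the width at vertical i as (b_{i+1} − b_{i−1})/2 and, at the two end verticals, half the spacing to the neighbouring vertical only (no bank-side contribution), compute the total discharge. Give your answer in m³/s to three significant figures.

6.28 m³/s

w_2 = (13.8 − 0.0)/2 = 6.9 m; q_2 = 0.74 × 0.86 × 6.9 = 4.391 m³/s
w_3 = (15.8 − 10.0)/2 = 2.9 m; q_3 = 0.74 × 0.59 × 2.9 = 1.266 m³/s
w_4 = (18.2 − 13.8)/2 = 2.2 m; q_4 = 0.63 × 0.45 × 2.2 = 0.6237 m³/s
Stations 1, 5 contribute zero (depth or velocity is 0).
Q = Σ qᵢ = 6.281 m³/s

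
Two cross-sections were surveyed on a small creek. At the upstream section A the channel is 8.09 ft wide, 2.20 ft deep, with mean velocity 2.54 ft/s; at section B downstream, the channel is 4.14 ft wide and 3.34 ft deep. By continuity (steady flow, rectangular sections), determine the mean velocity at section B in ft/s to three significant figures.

Q = A₁V₁ = (8.09×2.20) × 2.54 = 45.21 ft³/s
A₂ = 4.14 × 3.34 = 13.83 ft²
V₂ = Q/A₂ = 45.21/13.83 = 3.269 ft/s

3.27 ft/s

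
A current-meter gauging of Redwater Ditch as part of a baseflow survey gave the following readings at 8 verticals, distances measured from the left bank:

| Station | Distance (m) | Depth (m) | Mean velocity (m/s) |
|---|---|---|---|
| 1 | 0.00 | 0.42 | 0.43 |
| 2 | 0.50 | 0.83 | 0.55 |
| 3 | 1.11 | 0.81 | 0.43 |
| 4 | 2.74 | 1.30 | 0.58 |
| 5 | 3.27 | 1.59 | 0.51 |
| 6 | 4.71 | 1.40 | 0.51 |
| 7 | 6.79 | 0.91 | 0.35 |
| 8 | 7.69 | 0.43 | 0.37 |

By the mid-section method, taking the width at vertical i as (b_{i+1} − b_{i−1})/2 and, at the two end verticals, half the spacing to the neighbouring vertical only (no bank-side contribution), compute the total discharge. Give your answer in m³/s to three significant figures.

4.10 m³/s

w_1 = (0.50 − 0.00)/2 = 0.25 m; q_1 = 0.43 × 0.42 × 0.25 = 0.04515 m³/s
w_2 = (1.11 − 0.00)/2 = 0.555 m; q_2 = 0.55 × 0.83 × 0.555 = 0.2534 m³/s
w_3 = (2.74 − 0.50)/2 = 1.12 m; q_3 = 0.43 × 0.81 × 1.12 = 0.3901 m³/s
w_4 = (3.27 − 1.11)/2 = 1.08 m; q_4 = 0.58 × 1.30 × 1.08 = 0.8143 m³/s
w_5 = (4.71 − 2.74)/2 = 0.985 m; q_5 = 0.51 × 1.59 × 0.985 = 0.7987 m³/s
w_6 = (6.79 − 3.27)/2 = 1.76 m; q_6 = 0.51 × 1.40 × 1.76 = 1.257 m³/s
w_7 = (7.69 − 4.71)/2 = 1.49 m; q_7 = 0.35 × 0.91 × 1.49 = 0.4746 m³/s
w_8 = (7.69 − 6.79)/2 = 0.45 m; q_8 = 0.37 × 0.43 × 0.45 = 0.07160 m³/s
Q = Σ qᵢ = 4.104 m³/s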